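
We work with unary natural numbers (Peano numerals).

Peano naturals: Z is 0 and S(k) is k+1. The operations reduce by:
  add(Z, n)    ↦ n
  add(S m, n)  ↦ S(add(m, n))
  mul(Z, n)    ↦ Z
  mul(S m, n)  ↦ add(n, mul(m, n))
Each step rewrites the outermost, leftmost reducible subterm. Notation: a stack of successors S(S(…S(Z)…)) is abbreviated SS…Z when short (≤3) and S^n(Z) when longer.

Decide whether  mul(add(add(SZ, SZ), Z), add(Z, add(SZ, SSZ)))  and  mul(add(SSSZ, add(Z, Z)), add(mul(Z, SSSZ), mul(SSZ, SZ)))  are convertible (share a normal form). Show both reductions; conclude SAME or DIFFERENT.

Answer: SAME — A ⇓ S^6(Z), B ⇓ S^6(Z)

Reduction:
Term A:
  start: mul(add(add(SZ, SZ), Z), add(Z, add(SZ, SSZ)))
  step 1: mul(add(S(add(Z, SZ)), Z), add(Z, add(SZ, SSZ)))
  step 2: mul(S(add(add(Z, SZ), Z)), add(Z, add(SZ, SSZ)))
  step 3: add(add(Z, add(SZ, SSZ)), mul(add(add(Z, SZ), Z), add(Z, add(SZ, SSZ))))
  step 4: add(add(SZ, SSZ), mul(add(add(Z, SZ), Z), add(Z, add(SZ, SSZ))))
  step 5: add(S(add(Z, SSZ)), mul(add(add(Z, SZ), Z), add(Z, add(SZ, SSZ))))
  step 6: S(add(add(Z, SSZ), mul(add(add(Z, SZ), Z), add(Z, add(SZ, SSZ)))))
  step 7: S(add(SSZ, mul(add(add(Z, SZ), Z), add(Z, add(SZ, SSZ)))))
  step 8: S(S(add(SZ, mul(add(add(Z, SZ), Z), add(Z, add(SZ, SSZ))))))
  step 9: S(S(S(add(Z, mul(add(add(Z, SZ), Z), add(Z, add(SZ, SSZ)))))))
  step 10: S(S(S(mul(add(add(Z, SZ), Z), add(Z, add(SZ, SSZ))))))
  step 11: S(S(S(mul(add(SZ, Z), add(Z, add(SZ, SSZ))))))
  step 12: S(S(S(mul(S(add(Z, Z)), add(Z, add(SZ, SSZ))))))
  step 13: S(S(S(add(add(Z, add(SZ, SSZ)), mul(add(Z, Z), add(Z, add(SZ, SSZ)))))))
  step 14: S(S(S(add(add(SZ, SSZ), mul(add(Z, Z), add(Z, add(SZ, SSZ)))))))
  step 15: S(S(S(add(S(add(Z, SSZ)), mul(add(Z, Z), add(Z, add(SZ, SSZ)))))))
  step 16: S(S(S(S(add(add(Z, SSZ), mul(add(Z, Z), add(Z, add(SZ, SSZ))))))))
  step 17: S(S(S(S(add(SSZ, mul(add(Z, Z), add(Z, add(SZ, SSZ))))))))
  step 18: S(S(S(S(S(add(SZ, mul(add(Z, Z), add(Z, add(SZ, SSZ)))))))))
  step 19: S(S(S(S(S(S(add(Z, mul(add(Z, Z), add(Z, add(SZ, SSZ))))))))))
  step 20: S(S(S(S(S(S(mul(add(Z, Z), add(Z, add(SZ, SSZ)))))))))
  step 21: S(S(S(S(S(S(mul(Z, add(Z, add(SZ, SSZ)))))))))
  step 22: S^6(Z)

Term B:
  start: mul(add(SSSZ, add(Z, Z)), add(mul(Z, SSSZ), mul(SSZ, SZ)))
  step 1: mul(S(add(SSZ, add(Z, Z))), add(mul(Z, SSSZ), mul(SSZ, SZ)))
  step 2: add(add(mul(Z, SSSZ), mul(SSZ, SZ)), mul(add(SSZ, add(Z, Z)), add(mul(Z, SSSZ), mul(SSZ, SZ))))
  step 3: add(add(Z, mul(SSZ, SZ)), mul(add(SSZ, add(Z, Z)), add(mul(Z, SSSZ), mul(SSZ, SZ))))
  step 4: add(mul(SSZ, SZ), mul(add(SSZ, add(Z, Z)), add(mul(Z, SSSZ), mul(SSZ, SZ))))
  step 5: add(add(SZ, mul(SZ, SZ)), mul(add(SSZ, add(Z, Z)), add(mul(Z, SSSZ), mul(SSZ, SZ))))
  step 6: add(S(add(Z, mul(SZ, SZ))), mul(add(SSZ, add(Z, Z)), add(mul(Z, SSSZ), mul(SSZ, SZ))))
  step 7: S(add(add(Z, mul(SZ, SZ)), mul(add(SSZ, add(Z, Z)), add(mul(Z, SSSZ), mul(SSZ, SZ)))))
  step 8: S(add(mul(SZ, SZ), mul(add(SSZ, add(Z, Z)), add(mul(Z, SSSZ), mul(SSZ, SZ)))))
  step 9: S(add(add(SZ, mul(Z, SZ)), mul(add(SSZ, add(Z, Z)), add(mul(Z, SSSZ), mul(SSZ, SZ)))))
  step 10: S(add(S(add(Z, mul(Z, SZ))), mul(add(SSZ, add(Z, Z)), add(mul(Z, SSSZ), mul(SSZ, SZ)))))
  step 11: S(S(add(add(Z, mul(Z, SZ)), mul(add(SSZ, add(Z, Z)), add(mul(Z, SSSZ), mul(SSZ, SZ))))))
  step 12: S(S(add(mul(Z, SZ), mul(add(SSZ, add(Z, Z)), add(mul(Z, SSSZ), mul(SSZ, SZ))))))
  step 13: S(S(add(Z, mul(add(SSZ, add(Z, Z)), add(mul(Z, SSSZ), mul(SSZ, SZ))))))
  step 14: S(S(mul(add(SSZ, add(Z, Z)), add(mul(Z, SSSZ), mul(SSZ, SZ)))))
  step 15: S(S(mul(S(add(SZ, add(Z, Z))), add(mul(Z, SSSZ), mul(SSZ, SZ)))))
  step 16: S(S(add(add(mul(Z, SSSZ), mul(SSZ, SZ)), mul(add(SZ, add(Z, Z)), add(mul(Z, SSSZ), mul(SSZ, SZ))))))
  step 17: S(S(add(add(Z, mul(SSZ, SZ)), mul(add(SZ, add(Z, Z)), add(mul(Z, SSSZ), mul(SSZ, SZ))))))
  step 18: S(S(add(mul(SSZ, SZ), mul(add(SZ, add(Z, Z)), add(mul(Z, SSSZ), mul(SSZ, SZ))))))
  step 19: S(S(add(add(SZ, mul(SZ, SZ)), mul(add(SZ, add(Z, Z)), add(mul(Z, SSSZ), mul(SSZ, SZ))))))
  step 20: S(S(add(S(add(Z, mul(SZ, SZ))), mul(add(SZ, add(Z, Z)), add(mul(Z, SSSZ), mul(SSZ, SZ))))))
  step 21: S(S(S(add(add(Z, mul(SZ, SZ)), mul(add(SZ, add(Z, Z)), add(mul(Z, SSSZ), mul(SSZ, SZ)))))))
  step 22: S(S(S(add(mul(SZ, SZ), mul(add(SZ, add(Z, Z)), add(mul(Z, SSSZ), mul(SSZ, SZ)))))))
  step 23: S(S(S(add(add(SZ, mul(Z, SZ)), mul(add(SZ, add(Z, Z)), add(mul(Z, SSSZ), mul(SSZ, SZ)))))))
  step 24: S(S(S(add(S(add(Z, mul(Z, SZ))), mul(add(SZ, add(Z, Z)), add(mul(Z, SSSZ), mul(SSZ, SZ)))))))
  step 25: S(S(S(S(add(add(Z, mul(Z, SZ)), mul(add(SZ, add(Z, Z)), add(mul(Z, SSSZ), mul(SSZ, SZ))))))))
  step 26: S(S(S(S(add(mul(Z, SZ), mul(add(SZ, add(Z, Z)), add(mul(Z, SSSZ), mul(SSZ, SZ))))))))
  step 27: S(S(S(S(add(Z, mul(add(SZ, add(Z, Z)), add(mul(Z, SSSZ), mul(SSZ, SZ))))))))
  step 28: S(S(S(S(mul(add(SZ, add(Z, Z)), add(mul(Z, SSSZ), mul(SSZ, SZ)))))))
  step 29: S(S(S(S(mul(S(add(Z, add(Z, Z))), add(mul(Z, SSSZ), mul(SSZ, SZ)))))))
  step 30: S(S(S(S(add(add(mul(Z, SSSZ), mul(SSZ, SZ)), mul(add(Z, add(Z, Z)), add(mul(Z, SSSZ), mul(SSZ, SZ))))))))
  step 31: S(S(S(S(add(add(Z, mul(SSZ, SZ)), mul(add(Z, add(Z, Z)), add(mul(Z, SSSZ), mul(SSZ, SZ))))))))
  step 32: S(S(S(S(add(mul(SSZ, SZ), mul(add(Z, add(Z, Z)), add(mul(Z, SSSZ), mul(SSZ, SZ))))))))
  step 33: S(S(S(S(add(add(SZ, mul(SZ, SZ)), mul(add(Z, add(Z, Z)), add(mul(Z, SSSZ), mul(SSZ, SZ))))))))
  step 34: S(S(S(S(add(S(add(Z, mul(SZ, SZ))), mul(add(Z, add(Z, Z)), add(mul(Z, SSSZ), mul(SSZ, SZ))))))))
  step 35: S(S(S(S(S(add(add(Z, mul(SZ, SZ)), mul(add(Z, add(Z, Z)), add(mul(Z, SSSZ), mul(SSZ, SZ)))))))))
  step 36: S(S(S(S(S(add(mul(SZ, SZ), mul(add(Z, add(Z, Z)), add(mul(Z, SSSZ), mul(SSZ, SZ)))))))))
  step 37: S(S(S(S(S(add(add(SZ, mul(Z, SZ)), mul(add(Z, add(Z, Z)), add(mul(Z, SSSZ), mul(SSZ, SZ)))))))))
  step 38: S(S(S(S(S(add(S(add(Z, mul(Z, SZ))), mul(add(Z, add(Z, Z)), add(mul(Z, SSSZ), mul(SSZ, SZ)))))))))
  step 39: S(S(S(S(S(S(add(add(Z, mul(Z, SZ)), mul(add(Z, add(Z, Z)), add(mul(Z, SSSZ), mul(SSZ, SZ))))))))))
  step 40: S(S(S(S(S(S(add(mul(Z, SZ), mul(add(Z, add(Z, Z)), add(mul(Z, SSSZ), mul(SSZ, SZ))))))))))
  step 41: S(S(S(S(S(S(add(Z, mul(add(Z, add(Z, Z)), add(mul(Z, SSSZ), mul(SSZ, SZ))))))))))
  step 42: S(S(S(S(S(S(mul(add(Z, add(Z, Z)), add(mul(Z, SSSZ), mul(SSZ, SZ)))))))))
  step 43: S(S(S(S(S(S(mul(add(Z, Z), add(mul(Z, SSSZ), mul(SSZ, SZ)))))))))
  step 44: S(S(S(S(S(S(mul(Z, add(mul(Z, SSSZ), mul(SSZ, SZ)))))))))
  step 45: S^6(Z)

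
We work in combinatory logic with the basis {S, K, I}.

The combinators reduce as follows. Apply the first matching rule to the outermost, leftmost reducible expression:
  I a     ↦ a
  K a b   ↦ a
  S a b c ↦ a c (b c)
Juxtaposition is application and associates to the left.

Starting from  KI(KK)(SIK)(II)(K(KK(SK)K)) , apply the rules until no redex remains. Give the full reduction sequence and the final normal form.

Answer: normal form = I  (in 8 steps)

Derivation:
  start: KI(KK)(SIK)(II)(K(KK(SK)K))
  [1] I(SIK)(II)(K(KK(SK)K))
  [2] SIK(II)(K(KK(SK)K))
  [3] I(II)(K(II))(K(KK(SK)K))
  [4] II(K(II))(K(KK(SK)K))
  [5] I(K(II))(K(KK(SK)K))
  [6] K(II)(K(KK(SK)K))
  [7] II
  [8] I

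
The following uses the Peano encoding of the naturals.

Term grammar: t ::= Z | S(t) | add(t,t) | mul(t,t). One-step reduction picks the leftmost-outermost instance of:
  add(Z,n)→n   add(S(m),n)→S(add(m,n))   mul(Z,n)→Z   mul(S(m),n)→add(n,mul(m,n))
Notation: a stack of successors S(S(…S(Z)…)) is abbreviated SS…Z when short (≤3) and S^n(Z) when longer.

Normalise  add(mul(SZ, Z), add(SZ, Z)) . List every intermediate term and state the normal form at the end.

Answer: normal form = SZ  (in 6 steps)

Derivation:
  start: add(mul(SZ, Z), add(SZ, Z))
  step 1: add(add(Z, mul(Z, Z)), add(SZ, Z))
  step 2: add(mul(Z, Z), add(SZ, Z))
  step 3: add(Z, add(SZ, Z))
  step 4: add(SZ, Z)
  step 5: S(add(Z, Z))
  step 6: SZ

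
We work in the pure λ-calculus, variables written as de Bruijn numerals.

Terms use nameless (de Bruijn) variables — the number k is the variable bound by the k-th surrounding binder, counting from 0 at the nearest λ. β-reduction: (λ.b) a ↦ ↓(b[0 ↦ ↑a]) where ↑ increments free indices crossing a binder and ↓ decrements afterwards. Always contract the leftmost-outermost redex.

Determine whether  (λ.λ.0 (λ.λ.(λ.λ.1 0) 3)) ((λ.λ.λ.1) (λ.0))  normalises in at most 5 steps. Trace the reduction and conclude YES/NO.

  start: (λ.λ.0 (λ.λ.(λ.λ.1 0) 3)) ((λ.λ.λ.1) (λ.0))
  →1  λ.0 (λ.λ.(λ.λ.1 0) ((λ.λ.λ.1) (λ.0)))
  →2  λ.0 (λ.λ.λ.(λ.λ.λ.1) (λ.0) 0)
  →3  λ.0 (λ.λ.λ.(λ.λ.1) 0)
  →4  λ.0 (λ.λ.λ.λ.1)

Answer: YES — reaches normal form λ.0 (λ.λ.λ.λ.1) in 4 ≤ 5 steps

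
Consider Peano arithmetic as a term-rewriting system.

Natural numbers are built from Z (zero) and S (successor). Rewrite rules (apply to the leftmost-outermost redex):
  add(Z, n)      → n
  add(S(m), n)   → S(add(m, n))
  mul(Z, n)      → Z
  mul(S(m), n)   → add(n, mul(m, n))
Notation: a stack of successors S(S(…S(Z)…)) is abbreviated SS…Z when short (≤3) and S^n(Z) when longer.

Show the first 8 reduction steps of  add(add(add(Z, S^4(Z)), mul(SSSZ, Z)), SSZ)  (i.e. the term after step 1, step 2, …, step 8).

  start: add(add(add(Z, S^4(Z)), mul(SSSZ, Z)), SSZ)
  step 1: add(add(S^4(Z), mul(SSSZ, Z)), SSZ)
  step 2: add(S(add(SSSZ, mul(SSSZ, Z))), SSZ)
  step 3: S(add(add(SSSZ, mul(SSSZ, Z)), SSZ))
  step 4: S(add(S(add(SSZ, mul(SSSZ, Z))), SSZ))
  step 5: S(S(add(add(SSZ, mul(SSSZ, Z)), SSZ)))
  step 6: S(S(add(S(add(SZ, mul(SSSZ, Z))), SSZ)))
  step 7: S(S(S(add(add(SZ, mul(SSSZ, Z)), SSZ))))
  step 8: S(S(S(add(S(add(Z, mul(SSSZ, Z))), SSZ))))

Answer: after 8 steps: S(S(S(add(S(add(Z, mul(SSSZ, Z))), SSZ))))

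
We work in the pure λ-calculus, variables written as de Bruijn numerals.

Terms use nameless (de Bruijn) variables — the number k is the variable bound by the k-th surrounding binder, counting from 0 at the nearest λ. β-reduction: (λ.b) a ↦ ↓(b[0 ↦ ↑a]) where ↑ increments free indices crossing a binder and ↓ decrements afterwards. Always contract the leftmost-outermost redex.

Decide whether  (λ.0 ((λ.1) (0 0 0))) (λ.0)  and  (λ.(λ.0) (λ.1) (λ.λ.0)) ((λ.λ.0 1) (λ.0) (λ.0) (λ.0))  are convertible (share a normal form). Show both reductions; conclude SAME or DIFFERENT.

Term A:
  start: (λ.0 ((λ.1) (0 0 0))) (λ.0)
  step 1: (λ.0) ((λ.λ.0) ((λ.0) (λ.0) (λ.0)))
  step 2: (λ.λ.0) ((λ.0) (λ.0) (λ.0))
  step 3: λ.0

Term B:
  start: (λ.(λ.0) (λ.1) (λ.λ.0)) ((λ.λ.0 1) (λ.0) (λ.0) (λ.0))
  step 1: (λ.0) (λ.(λ.λ.0 1) (λ.0) (λ.0) (λ.0)) (λ.λ.0)
  step 2: (λ.(λ.λ.0 1) (λ.0) (λ.0) (λ.0)) (λ.λ.0)
  step 3: (λ.λ.0 1) (λ.0) (λ.0) (λ.0)
  step 4: (λ.0 (λ.0)) (λ.0) (λ.0)
  step 5: (λ.0) (λ.0) (λ.0)
  step 6: (λ.0) (λ.0)
  step 7: λ.0

Answer: SAME — A ⇓ λ.0, B ⇓ λ.0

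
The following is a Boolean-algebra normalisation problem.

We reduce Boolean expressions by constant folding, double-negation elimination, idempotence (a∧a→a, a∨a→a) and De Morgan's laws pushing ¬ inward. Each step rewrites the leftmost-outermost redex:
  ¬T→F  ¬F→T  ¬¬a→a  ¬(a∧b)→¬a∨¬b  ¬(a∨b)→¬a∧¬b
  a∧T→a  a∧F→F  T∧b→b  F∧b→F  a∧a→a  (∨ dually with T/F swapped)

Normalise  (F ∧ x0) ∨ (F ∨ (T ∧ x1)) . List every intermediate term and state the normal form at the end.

Answer: normal form = x1  (in 4 steps)

Derivation:
  start: (F ∧ x0) ∨ (F ∨ (T ∧ x1))
  [1] F ∨ (F ∨ (T ∧ x1))
  [2] F ∨ (T ∧ x1)
  [3] T ∧ x1
  [4] x1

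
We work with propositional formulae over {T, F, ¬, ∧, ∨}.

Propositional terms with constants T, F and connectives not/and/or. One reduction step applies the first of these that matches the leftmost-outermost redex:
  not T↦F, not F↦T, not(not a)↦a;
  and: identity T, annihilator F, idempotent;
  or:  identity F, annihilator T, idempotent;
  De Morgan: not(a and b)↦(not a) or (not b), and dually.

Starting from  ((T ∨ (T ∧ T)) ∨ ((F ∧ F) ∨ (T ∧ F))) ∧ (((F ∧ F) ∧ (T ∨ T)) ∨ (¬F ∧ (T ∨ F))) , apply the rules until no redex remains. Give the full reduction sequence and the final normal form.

Answer: normal form = T  (in 9 steps)

Reduction:
  start: ((T ∨ (T ∧ T)) ∨ ((F ∧ F) ∨ (T ∧ F))) ∧ (((F ∧ F) ∧ (T ∨ T)) ∨ (¬F ∧ (T ∨ F)))
  step 1: (T ∨ ((F ∧ F) ∨ (T ∧ F))) ∧ (((F ∧ F) ∧ (T ∨ T)) ∨ (¬F ∧ (T ∨ F)))
  step 2: T ∧ (((F ∧ F) ∧ (T ∨ T)) ∨ (¬F ∧ (T ∨ F)))
  step 3: ((F ∧ F) ∧ (T ∨ T)) ∨ (¬F ∧ (T ∨ F))
  step 4: (F ∧ (T ∨ T)) ∨ (¬F ∧ (T ∨ F))
  step 5: F ∨ (¬F ∧ (T ∨ F))
  step 6: ¬F ∧ (T ∨ F)
  step 7: T ∧ (T ∨ F)
  step 8: T ∨ F
  step 9: T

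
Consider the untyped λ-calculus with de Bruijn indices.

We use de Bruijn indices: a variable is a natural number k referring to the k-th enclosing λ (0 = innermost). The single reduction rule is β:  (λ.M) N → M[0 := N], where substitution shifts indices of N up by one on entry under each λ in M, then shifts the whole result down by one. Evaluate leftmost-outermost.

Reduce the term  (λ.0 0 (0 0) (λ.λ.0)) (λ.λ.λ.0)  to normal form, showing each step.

  start: (λ.0 0 (0 0) (λ.λ.0)) (λ.λ.λ.0)
  →1  (λ.λ.λ.0) (λ.λ.λ.0) ((λ.λ.λ.0) (λ.λ.λ.0)) (λ.λ.0)
  →2  (λ.λ.0) ((λ.λ.λ.0) (λ.λ.λ.0)) (λ.λ.0)
  →3  (λ.0) (λ.λ.0)
  →4  λ.λ.0

Answer: normal form = λ.λ.0  (in 4 steps)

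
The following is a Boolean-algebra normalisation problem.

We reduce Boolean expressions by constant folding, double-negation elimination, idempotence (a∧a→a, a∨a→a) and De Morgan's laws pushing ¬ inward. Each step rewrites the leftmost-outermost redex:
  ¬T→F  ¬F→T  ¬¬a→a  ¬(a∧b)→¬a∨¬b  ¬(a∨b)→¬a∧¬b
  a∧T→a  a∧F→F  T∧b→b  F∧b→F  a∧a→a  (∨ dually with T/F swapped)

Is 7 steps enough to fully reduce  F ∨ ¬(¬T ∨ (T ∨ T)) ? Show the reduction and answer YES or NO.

Answer: YES — reaches normal form F in 7 ≤ 7 steps

Reduction:
  start: F ∨ ¬(¬T ∨ (T ∨ T))
  step 1: ¬(¬T ∨ (T ∨ T))
  step 2: ¬¬T ∧ ¬(T ∨ T)
  step 3: T ∧ ¬(T ∨ T)
  step 4: ¬(T ∨ T)
  step 5: ¬T ∧ ¬T
  step 6: ¬T
  step 7: F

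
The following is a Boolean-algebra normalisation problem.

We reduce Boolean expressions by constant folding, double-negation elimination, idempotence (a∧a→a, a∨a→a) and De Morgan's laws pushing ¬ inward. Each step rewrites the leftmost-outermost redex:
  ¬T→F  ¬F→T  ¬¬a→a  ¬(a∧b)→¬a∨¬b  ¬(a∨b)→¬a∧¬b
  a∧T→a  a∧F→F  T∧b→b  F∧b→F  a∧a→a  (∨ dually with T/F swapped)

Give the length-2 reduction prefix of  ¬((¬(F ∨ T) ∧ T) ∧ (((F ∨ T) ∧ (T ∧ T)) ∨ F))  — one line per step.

  start: ¬((¬(F ∨ T) ∧ T) ∧ (((F ∨ T) ∧ (T ∧ T)) ∨ F))
  [1] ¬(¬(F ∨ T) ∧ T) ∨ ¬(((F ∨ T) ∧ (T ∧ T)) ∨ F)
  [2] (¬¬(F ∨ T) ∨ ¬T) ∨ ¬(((F ∨ T) ∧ (T ∧ T)) ∨ F)

Answer: after 2 steps: (¬¬(F ∨ T) ∨ ¬T) ∨ ¬(((F ∨ T) ∧ (T ∧ T)) ∨ F)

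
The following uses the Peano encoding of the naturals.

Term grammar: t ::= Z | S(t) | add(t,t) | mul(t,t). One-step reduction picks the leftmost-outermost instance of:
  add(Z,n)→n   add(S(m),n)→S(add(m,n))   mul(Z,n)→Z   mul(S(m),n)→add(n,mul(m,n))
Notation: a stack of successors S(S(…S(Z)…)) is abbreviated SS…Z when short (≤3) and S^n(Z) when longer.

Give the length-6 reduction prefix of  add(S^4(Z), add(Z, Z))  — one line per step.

  start: add(S^4(Z), add(Z, Z))
  [1] S(add(SSSZ, add(Z, Z)))
  [2] S(S(add(SSZ, add(Z, Z))))
  [3] S(S(S(add(SZ, add(Z, Z)))))
  [4] S(S(S(S(add(Z, add(Z, Z))))))
  [5] S(S(S(S(add(Z, Z)))))
  [6] S^4(Z)

Answer: after 6 steps: S^4(Z)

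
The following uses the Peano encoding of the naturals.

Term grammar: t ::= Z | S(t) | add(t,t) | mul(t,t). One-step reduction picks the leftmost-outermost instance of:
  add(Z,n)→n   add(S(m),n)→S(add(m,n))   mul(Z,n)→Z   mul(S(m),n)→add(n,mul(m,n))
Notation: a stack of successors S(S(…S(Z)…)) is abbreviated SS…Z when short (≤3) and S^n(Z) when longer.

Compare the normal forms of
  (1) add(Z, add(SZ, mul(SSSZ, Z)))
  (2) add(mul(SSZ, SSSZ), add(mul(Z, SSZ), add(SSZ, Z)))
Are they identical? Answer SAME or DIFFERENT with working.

Answer: DIFFERENT — A ⇓ SZ, B ⇓ S^8(Z)

Derivation:
Term A:
  start: add(Z, add(SZ, mul(SSSZ, Z)))
  →1  add(SZ, mul(SSSZ, Z))
  →2  S(add(Z, mul(SSSZ, Z)))
  →3  S(mul(SSSZ, Z))
  →4  S(add(Z, mul(SSZ, Z)))
  →5  S(mul(SSZ, Z))
  →6  S(add(Z, mul(SZ, Z)))
  →7  S(mul(SZ, Z))
  →8  S(add(Z, mul(Z, Z)))
  →9  S(mul(Z, Z))
  →10  SZ

Term B:
  start: add(mul(SSZ, SSSZ), add(mul(Z, SSZ), add(SSZ, Z)))
  →1  add(add(SSSZ, mul(SZ, SSSZ)), add(mul(Z, SSZ), add(SSZ, Z)))
  →2  add(S(add(SSZ, mul(SZ, SSSZ))), add(mul(Z, SSZ), add(SSZ, Z)))
  →3  S(add(add(SSZ, mul(SZ, SSSZ)), add(mul(Z, SSZ), add(SSZ, Z))))
  →4  S(add(S(add(SZ, mul(SZ, SSSZ))), add(mul(Z, SSZ), add(SSZ, Z))))
  →5  S(S(add(add(SZ, mul(SZ, SSSZ)), add(mul(Z, SSZ), add(SSZ, Z)))))
  →6  S(S(add(S(add(Z, mul(SZ, SSSZ))), add(mul(Z, SSZ), add(SSZ, Z)))))
  →7  S(S(S(add(add(Z, mul(SZ, SSSZ)), add(mul(Z, SSZ), add(SSZ, Z))))))
  →8  S(S(S(add(mul(SZ, SSSZ), add(mul(Z, SSZ), add(SSZ, Z))))))
  →9  S(S(S(add(add(SSSZ, mul(Z, SSSZ)), add(mul(Z, SSZ), add(SSZ, Z))))))
  →10  S(S(S(add(S(add(SSZ, mul(Z, SSSZ))), add(mul(Z, SSZ), add(SSZ, Z))))))
  →11  S(S(S(S(add(add(SSZ, mul(Z, SSSZ)), add(mul(Z, SSZ), add(SSZ, Z)))))))
  →12  S(S(S(S(add(S(add(SZ, mul(Z, SSSZ))), add(mul(Z, SSZ), add(SSZ, Z)))))))
  →13  S(S(S(S(S(add(add(SZ, mul(Z, SSSZ)), add(mul(Z, SSZ), add(SSZ, Z))))))))
  →14  S(S(S(S(S(add(S(add(Z, mul(Z, SSSZ))), add(mul(Z, SSZ), add(SSZ, Z))))))))
  →15  S(S(S(S(S(S(add(add(Z, mul(Z, SSSZ)), add(mul(Z, SSZ), add(SSZ, Z)))))))))
  →16  S(S(S(S(S(S(add(mul(Z, SSSZ), add(mul(Z, SSZ), add(SSZ, Z)))))))))
  →17  S(S(S(S(S(S(add(Z, add(mul(Z, SSZ), add(SSZ, Z)))))))))
  →18  S(S(S(S(S(S(add(mul(Z, SSZ), add(SSZ, Z))))))))
  →19  S(S(S(S(S(S(add(Z, add(SSZ, Z))))))))
  →20  S(S(S(S(S(S(add(SSZ, Z)))))))
  →21  S(S(S(S(S(S(S(add(SZ, Z))))))))
  →22  S(S(S(S(S(S(S(S(add(Z, Z)))))))))
  →23  S^8(Z)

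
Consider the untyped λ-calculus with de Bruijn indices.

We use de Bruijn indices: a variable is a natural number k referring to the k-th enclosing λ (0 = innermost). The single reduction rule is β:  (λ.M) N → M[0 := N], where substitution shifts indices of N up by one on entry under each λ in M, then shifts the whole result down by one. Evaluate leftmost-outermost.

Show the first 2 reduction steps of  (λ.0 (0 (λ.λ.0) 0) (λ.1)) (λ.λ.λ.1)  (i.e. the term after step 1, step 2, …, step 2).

  start: (λ.0 (0 (λ.λ.0) 0) (λ.1)) (λ.λ.λ.1)
  →1  (λ.λ.λ.1) ((λ.λ.λ.1) (λ.λ.0) (λ.λ.λ.1)) (λ.λ.λ.λ.1)
  →2  (λ.λ.1) (λ.λ.λ.λ.1)

Answer: after 2 steps: (λ.λ.1) (λ.λ.λ.λ.1)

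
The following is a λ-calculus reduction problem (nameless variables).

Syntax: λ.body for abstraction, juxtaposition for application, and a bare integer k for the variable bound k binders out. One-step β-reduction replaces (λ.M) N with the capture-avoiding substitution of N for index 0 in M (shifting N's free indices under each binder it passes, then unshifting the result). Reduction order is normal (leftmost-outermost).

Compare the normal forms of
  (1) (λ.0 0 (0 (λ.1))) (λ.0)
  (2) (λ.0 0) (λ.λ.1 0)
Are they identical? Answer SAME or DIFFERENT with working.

Term A:
  start: (λ.0 0 (0 (λ.1))) (λ.0)
  step 1: (λ.0) (λ.0) ((λ.0) (λ.λ.0))
  step 2: (λ.0) ((λ.0) (λ.λ.0))
  step 3: (λ.0) (λ.λ.0)
  step 4: λ.λ.0

Term B:
  start: (λ.0 0) (λ.λ.1 0)
  step 1: (λ.λ.1 0) (λ.λ.1 0)
  step 2: λ.(λ.λ.1 0) 0
  step 3: λ.λ.1 0

Answer: DIFFERENT — A ⇓ λ.λ.0, B ⇓ λ.λ.1 0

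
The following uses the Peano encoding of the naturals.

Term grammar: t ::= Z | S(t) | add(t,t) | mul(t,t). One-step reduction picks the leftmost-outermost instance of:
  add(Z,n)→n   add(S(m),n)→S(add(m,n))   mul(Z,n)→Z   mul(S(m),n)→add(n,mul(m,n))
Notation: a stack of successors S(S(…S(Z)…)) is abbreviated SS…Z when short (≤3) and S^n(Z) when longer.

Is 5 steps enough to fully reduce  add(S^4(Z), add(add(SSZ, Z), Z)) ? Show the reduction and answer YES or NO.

  start: add(S^4(Z), add(add(SSZ, Z), Z))
  →1  S(add(SSSZ, add(add(SSZ, Z), Z)))
  →2  S(S(add(SSZ, add(add(SSZ, Z), Z))))
  →3  S(S(S(add(SZ, add(add(SSZ, Z), Z)))))
  →4  S(S(S(S(add(Z, add(add(SSZ, Z), Z))))))
  →5  S(S(S(S(add(add(SSZ, Z), Z)))))

Answer: NO — after 5 steps the term is S(S(S(S(add(add(SSZ, Z), Z))))), not yet normal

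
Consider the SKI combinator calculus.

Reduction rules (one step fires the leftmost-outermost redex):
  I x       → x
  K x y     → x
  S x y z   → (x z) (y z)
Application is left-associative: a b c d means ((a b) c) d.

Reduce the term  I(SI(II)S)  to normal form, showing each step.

  start: I(SI(II)S)
  step 1: SI(II)S
  step 2: IS(IIS)
  step 3: S(IIS)
  step 4: S(IS)
  step 5: SS

Answer: normal form = SS  (in 5 steps)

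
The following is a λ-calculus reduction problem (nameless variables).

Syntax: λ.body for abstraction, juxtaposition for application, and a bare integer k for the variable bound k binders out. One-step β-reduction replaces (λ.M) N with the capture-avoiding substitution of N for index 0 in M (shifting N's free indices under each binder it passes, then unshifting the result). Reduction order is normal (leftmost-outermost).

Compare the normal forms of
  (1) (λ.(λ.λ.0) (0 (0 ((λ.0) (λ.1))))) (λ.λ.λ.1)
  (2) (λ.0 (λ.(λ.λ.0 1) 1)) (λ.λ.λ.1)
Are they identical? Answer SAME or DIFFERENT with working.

Answer: DIFFERENT — A ⇓ λ.0, B ⇓ λ.λ.1

Reduction:
Term A:
  start: (λ.(λ.λ.0) (0 (0 ((λ.0) (λ.1))))) (λ.λ.λ.1)
  step 1: (λ.λ.0) ((λ.λ.λ.1) ((λ.λ.λ.1) ((λ.0) (λ.λ.λ.λ.1))))
  step 2: λ.0

Term B:
  start: (λ.0 (λ.(λ.λ.0 1) 1)) (λ.λ.λ.1)
  step 1: (λ.λ.λ.1) (λ.(λ.λ.0 1) (λ.λ.λ.1))
  step 2: λ.λ.1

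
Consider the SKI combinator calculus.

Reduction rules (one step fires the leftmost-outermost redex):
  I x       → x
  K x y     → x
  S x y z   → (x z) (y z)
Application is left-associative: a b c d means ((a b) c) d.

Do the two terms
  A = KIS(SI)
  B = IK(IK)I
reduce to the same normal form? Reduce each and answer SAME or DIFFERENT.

Answer: DIFFERENT — A ⇓ SI, B ⇓ K

Reduction:
Term A:
  start: KIS(SI)
  step 1: I(SI)
  step 2: SI

Term B:
  start: IK(IK)I
  step 1: K(IK)I
  step 2: IK
  step 3: K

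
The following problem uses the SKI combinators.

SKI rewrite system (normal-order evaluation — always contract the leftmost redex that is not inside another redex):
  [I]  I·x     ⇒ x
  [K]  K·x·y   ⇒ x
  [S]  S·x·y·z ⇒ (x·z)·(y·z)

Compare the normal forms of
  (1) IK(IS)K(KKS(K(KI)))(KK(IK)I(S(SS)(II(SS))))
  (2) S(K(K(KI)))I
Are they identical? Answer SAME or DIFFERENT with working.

Term A:
  start: IK(IS)K(KKS(K(KI)))(KK(IK)I(S(SS)(II(SS))))
  [1] K(IS)K(KKS(K(KI)))(KK(IK)I(S(SS)(II(SS))))
  [2] IS(KKS(K(KI)))(KK(IK)I(S(SS)(II(SS))))
  [3] S(KKS(K(KI)))(KK(IK)I(S(SS)(II(SS))))
  [4] S(K(K(KI)))(KK(IK)I(S(SS)(II(SS))))
  [5] S(K(K(KI)))(KI(S(SS)(II(SS))))
  [6] S(K(K(KI)))I

Term B:
  start: S(K(K(KI)))I

Answer: SAME — A ⇓ S(K(K(KI)))I, B ⇓ S(K(K(KI)))I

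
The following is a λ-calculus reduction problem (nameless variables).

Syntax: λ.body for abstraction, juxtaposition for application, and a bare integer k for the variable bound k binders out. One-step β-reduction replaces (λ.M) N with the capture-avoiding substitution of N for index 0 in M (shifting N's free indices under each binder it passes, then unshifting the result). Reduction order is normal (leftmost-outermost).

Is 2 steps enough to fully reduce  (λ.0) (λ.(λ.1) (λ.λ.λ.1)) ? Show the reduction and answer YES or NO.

  start: (λ.0) (λ.(λ.1) (λ.λ.λ.1))
  [1] λ.(λ.1) (λ.λ.λ.1)
  [2] λ.0

Answer: YES — reaches normal form λ.0 in 2 ≤ 2 steps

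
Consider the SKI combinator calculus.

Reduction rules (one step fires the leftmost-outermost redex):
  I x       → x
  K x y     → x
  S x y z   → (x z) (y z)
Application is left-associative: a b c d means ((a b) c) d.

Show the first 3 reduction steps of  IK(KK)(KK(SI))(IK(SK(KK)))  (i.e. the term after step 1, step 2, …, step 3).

  start: IK(KK)(KK(SI))(IK(SK(KK)))
  step 1: K(KK)(KK(SI))(IK(SK(KK)))
  step 2: KK(IK(SK(KK)))
  step 3: K

Answer: after 3 steps: K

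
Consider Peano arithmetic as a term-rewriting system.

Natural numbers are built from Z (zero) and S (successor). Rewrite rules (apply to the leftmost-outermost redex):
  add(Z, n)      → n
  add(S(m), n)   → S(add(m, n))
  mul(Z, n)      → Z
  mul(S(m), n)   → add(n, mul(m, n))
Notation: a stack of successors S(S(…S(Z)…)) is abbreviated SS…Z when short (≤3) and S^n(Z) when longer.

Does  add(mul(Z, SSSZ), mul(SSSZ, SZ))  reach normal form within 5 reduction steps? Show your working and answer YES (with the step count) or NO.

  start: add(mul(Z, SSSZ), mul(SSSZ, SZ))
  step 1: add(Z, mul(SSSZ, SZ))
  step 2: mul(SSSZ, SZ)
  step 3: add(SZ, mul(SSZ, SZ))
  step 4: S(add(Z, mul(SSZ, SZ)))
  step 5: S(mul(SSZ, SZ))

Answer: NO — after 5 steps the term is S(mul(SSZ, SZ)), not yet normal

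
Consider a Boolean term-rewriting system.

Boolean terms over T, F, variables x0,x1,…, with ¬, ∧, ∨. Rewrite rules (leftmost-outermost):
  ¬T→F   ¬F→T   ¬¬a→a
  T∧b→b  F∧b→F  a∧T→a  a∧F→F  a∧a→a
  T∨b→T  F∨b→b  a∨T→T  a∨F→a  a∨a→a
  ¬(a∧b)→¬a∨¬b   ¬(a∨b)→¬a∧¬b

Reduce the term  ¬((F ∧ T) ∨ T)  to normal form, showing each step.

  start: ¬((F ∧ T) ∨ T)
  [1] ¬(F ∧ T) ∧ ¬T
  [2] (¬F ∨ ¬T) ∧ ¬T
  [3] (T ∨ ¬T) ∧ ¬T
  [4] T ∧ ¬T
  [5] ¬T
  [6] F

Answer: normal form = F  (in 6 steps)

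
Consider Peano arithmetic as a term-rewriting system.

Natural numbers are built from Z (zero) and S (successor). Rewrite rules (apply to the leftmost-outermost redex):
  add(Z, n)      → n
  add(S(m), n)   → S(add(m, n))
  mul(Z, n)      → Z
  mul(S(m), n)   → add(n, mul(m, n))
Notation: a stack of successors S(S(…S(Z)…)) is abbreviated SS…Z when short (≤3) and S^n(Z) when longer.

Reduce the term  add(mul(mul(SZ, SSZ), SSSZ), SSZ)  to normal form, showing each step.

Answer: normal form = S^8(Z)  (in 23 steps)

Working:
  start: add(mul(mul(SZ, SSZ), SSSZ), SSZ)
  step 1: add(mul(add(SSZ, mul(Z, SSZ)), SSSZ), SSZ)
  step 2: add(mul(S(add(SZ, mul(Z, SSZ))), SSSZ), SSZ)
  step 3: add(add(SSSZ, mul(add(SZ, mul(Z, SSZ)), SSSZ)), SSZ)
  step 4: add(S(add(SSZ, mul(add(SZ, mul(Z, SSZ)), SSSZ))), SSZ)
  step 5: S(add(add(SSZ, mul(add(SZ, mul(Z, SSZ)), SSSZ)), SSZ))
  step 6: S(add(S(add(SZ, mul(add(SZ, mul(Z, SSZ)), SSSZ))), SSZ))
  step 7: S(S(add(add(SZ, mul(add(SZ, mul(Z, SSZ)), SSSZ)), SSZ)))
  step 8: S(S(add(S(add(Z, mul(add(SZ, mul(Z, SSZ)), SSSZ))), SSZ)))
  step 9: S(S(S(add(add(Z, mul(add(SZ, mul(Z, SSZ)), SSSZ)), SSZ))))
  step 10: S(S(S(add(mul(add(SZ, mul(Z, SSZ)), SSSZ), SSZ))))
  step 11: S(S(S(add(mul(S(add(Z, mul(Z, SSZ))), SSSZ), SSZ))))
  step 12: S(S(S(add(add(SSSZ, mul(add(Z, mul(Z, SSZ)), SSSZ)), SSZ))))
  step 13: S(S(S(add(S(add(SSZ, mul(add(Z, mul(Z, SSZ)), SSSZ))), SSZ))))
  step 14: S(S(S(S(add(add(SSZ, mul(add(Z, mul(Z, SSZ)), SSSZ)), SSZ)))))
  step 15: S(S(S(S(add(S(add(SZ, mul(add(Z, mul(Z, SSZ)), SSSZ))), SSZ)))))
  step 16: S(S(S(S(S(add(add(SZ, mul(add(Z, mul(Z, SSZ)), SSSZ)), SSZ))))))
  step 17: S(S(S(S(S(add(S(add(Z, mul(add(Z, mul(Z, SSZ)), SSSZ))), SSZ))))))
  step 18: S(S(S(S(S(S(add(add(Z, mul(add(Z, mul(Z, SSZ)), SSSZ)), SSZ)))))))
  step 19: S(S(S(S(S(S(add(mul(add(Z, mul(Z, SSZ)), SSSZ), SSZ)))))))
  step 20: S(S(S(S(S(S(add(mul(mul(Z, SSZ), SSSZ), SSZ)))))))
  step 21: S(S(S(S(S(S(add(mul(Z, SSSZ), SSZ)))))))
  step 22: S(S(S(S(S(S(add(Z, SSZ)))))))
  step 23: S^8(Z)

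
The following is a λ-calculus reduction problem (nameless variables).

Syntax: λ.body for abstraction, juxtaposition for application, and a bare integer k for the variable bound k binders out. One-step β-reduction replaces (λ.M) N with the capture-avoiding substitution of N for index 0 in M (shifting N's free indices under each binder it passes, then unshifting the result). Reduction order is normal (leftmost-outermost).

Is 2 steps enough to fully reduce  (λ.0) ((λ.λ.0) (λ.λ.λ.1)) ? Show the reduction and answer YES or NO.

Answer: YES — reaches normal form λ.0 in 2 ≤ 2 steps

Reduction:
  start: (λ.0) ((λ.λ.0) (λ.λ.λ.1))
  →1  (λ.λ.0) (λ.λ.λ.1)
  →2  λ.0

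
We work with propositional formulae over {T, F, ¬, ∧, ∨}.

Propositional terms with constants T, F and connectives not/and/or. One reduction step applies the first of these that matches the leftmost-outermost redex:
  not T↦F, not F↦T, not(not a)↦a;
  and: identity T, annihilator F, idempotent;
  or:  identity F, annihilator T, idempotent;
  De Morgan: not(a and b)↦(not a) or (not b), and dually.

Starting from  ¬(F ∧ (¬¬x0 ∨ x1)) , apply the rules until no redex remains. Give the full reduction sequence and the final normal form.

  start: ¬(F ∧ (¬¬x0 ∨ x1))
  step 1: ¬F ∨ ¬(¬¬x0 ∨ x1)
  step 2: T ∨ ¬(¬¬x0 ∨ x1)
  step 3: T

Answer: normal form = T  (in 3 steps)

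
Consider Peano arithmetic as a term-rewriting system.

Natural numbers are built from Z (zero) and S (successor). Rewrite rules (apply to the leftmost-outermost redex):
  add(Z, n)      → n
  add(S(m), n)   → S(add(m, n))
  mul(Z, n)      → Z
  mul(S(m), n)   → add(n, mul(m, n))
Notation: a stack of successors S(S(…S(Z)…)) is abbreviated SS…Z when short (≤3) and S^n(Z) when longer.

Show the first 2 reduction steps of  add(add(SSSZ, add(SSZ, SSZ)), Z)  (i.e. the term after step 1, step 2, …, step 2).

Answer: after 2 steps: S(add(add(SSZ, add(SSZ, SSZ)), Z))

Reduction:
  start: add(add(SSSZ, add(SSZ, SSZ)), Z)
  step 1: add(S(add(SSZ, add(SSZ, SSZ))), Z)
  step 2: S(add(add(SSZ, add(SSZ, SSZ)), Z))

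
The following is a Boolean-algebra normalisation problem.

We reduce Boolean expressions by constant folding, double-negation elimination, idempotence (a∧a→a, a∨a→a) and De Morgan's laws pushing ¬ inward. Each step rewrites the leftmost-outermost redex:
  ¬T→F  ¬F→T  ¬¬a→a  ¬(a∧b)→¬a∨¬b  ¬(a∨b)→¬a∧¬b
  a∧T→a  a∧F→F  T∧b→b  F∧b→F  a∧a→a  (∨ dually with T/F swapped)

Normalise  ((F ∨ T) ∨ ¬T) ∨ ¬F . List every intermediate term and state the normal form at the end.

Answer: normal form = T  (in 3 steps)

Working:
  start: ((F ∨ T) ∨ ¬T) ∨ ¬F
  step 1: (T ∨ ¬T) ∨ ¬F
  step 2: T ∨ ¬F
  step 3: T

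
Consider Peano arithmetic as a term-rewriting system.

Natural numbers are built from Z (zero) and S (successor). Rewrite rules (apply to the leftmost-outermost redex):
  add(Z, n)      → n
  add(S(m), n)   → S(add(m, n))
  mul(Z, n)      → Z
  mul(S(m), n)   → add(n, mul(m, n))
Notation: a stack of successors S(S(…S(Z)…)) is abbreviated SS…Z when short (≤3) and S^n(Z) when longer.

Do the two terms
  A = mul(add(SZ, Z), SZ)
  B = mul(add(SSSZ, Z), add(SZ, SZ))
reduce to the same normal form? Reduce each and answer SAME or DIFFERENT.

Answer: DIFFERENT — A ⇓ SZ, B ⇓ S^6(Z)

Derivation:
Term A:
  start: mul(add(SZ, Z), SZ)
  step 1: mul(S(add(Z, Z)), SZ)
  step 2: add(SZ, mul(add(Z, Z), SZ))
  step 3: S(add(Z, mul(add(Z, Z), SZ)))
  step 4: S(mul(add(Z, Z), SZ))
  step 5: S(mul(Z, SZ))
  step 6: SZ

Term B:
  start: mul(add(SSSZ, Z), add(SZ, SZ))
  step 1: mul(S(add(SSZ, Z)), add(SZ, SZ))
  step 2: add(add(SZ, SZ), mul(add(SSZ, Z), add(SZ, SZ)))
  step 3: add(S(add(Z, SZ)), mul(add(SSZ, Z), add(SZ, SZ)))
  step 4: S(add(add(Z, SZ), mul(add(SSZ, Z), add(SZ, SZ))))
  step 5: S(add(SZ, mul(add(SSZ, Z), add(SZ, SZ))))
  step 6: S(S(add(Z, mul(add(SSZ, Z), add(SZ, SZ)))))
  step 7: S(S(mul(add(SSZ, Z), add(SZ, SZ))))
  step 8: S(S(mul(S(add(SZ, Z)), add(SZ, SZ))))
  step 9: S(S(add(add(SZ, SZ), mul(add(SZ, Z), add(SZ, SZ)))))
  step 10: S(S(add(S(add(Z, SZ)), mul(add(SZ, Z), add(SZ, SZ)))))
  step 11: S(S(S(add(add(Z, SZ), mul(add(SZ, Z), add(SZ, SZ))))))
  step 12: S(S(S(add(SZ, mul(add(SZ, Z), add(SZ, SZ))))))
  step 13: S(S(S(S(add(Z, mul(add(SZ, Z), add(SZ, SZ)))))))
  step 14: S(S(S(S(mul(add(SZ, Z), add(SZ, SZ))))))
  step 15: S(S(S(S(mul(S(add(Z, Z)), add(SZ, SZ))))))
  step 16: S(S(S(S(add(add(SZ, SZ), mul(add(Z, Z), add(SZ, SZ)))))))
  step 17: S(S(S(S(add(S(add(Z, SZ)), mul(add(Z, Z), add(SZ, SZ)))))))
  step 18: S(S(S(S(S(add(add(Z, SZ), mul(add(Z, Z), add(SZ, SZ))))))))
  step 19: S(S(S(S(S(add(SZ, mul(add(Z, Z), add(SZ, SZ))))))))
  step 20: S(S(S(S(S(S(add(Z, mul(add(Z, Z), add(SZ, SZ)))))))))
  step 21: S(S(S(S(S(S(mul(add(Z, Z), add(SZ, SZ))))))))
  step 22: S(S(S(S(S(S(mul(Z, add(SZ, SZ))))))))
  step 23: S^6(Z)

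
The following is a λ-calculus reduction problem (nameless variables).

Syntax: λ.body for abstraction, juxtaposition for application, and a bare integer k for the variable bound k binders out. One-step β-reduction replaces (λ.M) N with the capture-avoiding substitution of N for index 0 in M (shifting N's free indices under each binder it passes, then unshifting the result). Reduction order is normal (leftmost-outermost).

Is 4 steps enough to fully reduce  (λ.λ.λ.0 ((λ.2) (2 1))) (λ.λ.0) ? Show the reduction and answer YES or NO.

Answer: YES — reaches normal form λ.λ.0 1 in 2 ≤ 4 steps

Working:
  start: (λ.λ.λ.0 ((λ.2) (2 1))) (λ.λ.0)
  →1  λ.λ.0 ((λ.2) ((λ.λ.0) 1))
  →2  λ.λ.0 1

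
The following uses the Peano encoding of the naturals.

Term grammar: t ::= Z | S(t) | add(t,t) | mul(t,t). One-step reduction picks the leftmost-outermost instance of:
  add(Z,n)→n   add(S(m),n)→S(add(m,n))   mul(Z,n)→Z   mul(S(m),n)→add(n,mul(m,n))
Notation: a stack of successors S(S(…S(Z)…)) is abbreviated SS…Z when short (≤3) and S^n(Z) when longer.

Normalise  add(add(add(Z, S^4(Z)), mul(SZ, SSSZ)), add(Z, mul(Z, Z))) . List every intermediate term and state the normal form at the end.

Answer: normal form = S^7(Z)  (in 22 steps)

Reduction:
  start: add(add(add(Z, S^4(Z)), mul(SZ, SSSZ)), add(Z, mul(Z, Z)))
  →1  add(add(S^4(Z), mul(SZ, SSSZ)), add(Z, mul(Z, Z)))
  →2  add(S(add(SSSZ, mul(SZ, SSSZ))), add(Z, mul(Z, Z)))
  →3  S(add(add(SSSZ, mul(SZ, SSSZ)), add(Z, mul(Z, Z))))
  →4  S(add(S(add(SSZ, mul(SZ, SSSZ))), add(Z, mul(Z, Z))))
  →5  S(S(add(add(SSZ, mul(SZ, SSSZ)), add(Z, mul(Z, Z)))))
  →6  S(S(add(S(add(SZ, mul(SZ, SSSZ))), add(Z, mul(Z, Z)))))
  →7  S(S(S(add(add(SZ, mul(SZ, SSSZ)), add(Z, mul(Z, Z))))))
  →8  S(S(S(add(S(add(Z, mul(SZ, SSSZ))), add(Z, mul(Z, Z))))))
  →9  S(S(S(S(add(add(Z, mul(SZ, SSSZ)), add(Z, mul(Z, Z)))))))
  →10  S(S(S(S(add(mul(SZ, SSSZ), add(Z, mul(Z, Z)))))))
  →11  S(S(S(S(add(add(SSSZ, mul(Z, SSSZ)), add(Z, mul(Z, Z)))))))
  →12  S(S(S(S(add(S(add(SSZ, mul(Z, SSSZ))), add(Z, mul(Z, Z)))))))
  →13  S(S(S(S(S(add(add(SSZ, mul(Z, SSSZ)), add(Z, mul(Z, Z))))))))
  →14  S(S(S(S(S(add(S(add(SZ, mul(Z, SSSZ))), add(Z, mul(Z, Z))))))))
  →15  S(S(S(S(S(S(add(add(SZ, mul(Z, SSSZ)), add(Z, mul(Z, Z)))))))))
  →16  S(S(S(S(S(S(add(S(add(Z, mul(Z, SSSZ))), add(Z, mul(Z, Z)))))))))
  →17  S(S(S(S(S(S(S(add(add(Z, mul(Z, SSSZ)), add(Z, mul(Z, Z))))))))))
  →18  S(S(S(S(S(S(S(add(mul(Z, SSSZ), add(Z, mul(Z, Z))))))))))
  →19  S(S(S(S(S(S(S(add(Z, add(Z, mul(Z, Z))))))))))
  →20  S(S(S(S(S(S(S(add(Z, mul(Z, Z)))))))))
  →21  S(S(S(S(S(S(S(mul(Z, Z))))))))
  →22  S^7(Z)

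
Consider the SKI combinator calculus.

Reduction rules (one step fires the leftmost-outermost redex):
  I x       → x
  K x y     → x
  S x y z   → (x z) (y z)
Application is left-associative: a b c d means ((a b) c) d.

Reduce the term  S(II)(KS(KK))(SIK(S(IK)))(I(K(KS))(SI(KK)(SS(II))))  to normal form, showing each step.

Answer: normal form = S(SK(K(SK)))(KS)  (in 15 steps)

Reduction:
  start: S(II)(KS(KK))(SIK(S(IK)))(I(K(KS))(SI(KK)(SS(II))))
  →1  II(SIK(S(IK)))(KS(KK)(SIK(S(IK))))(I(K(KS))(SI(KK)(SS(II))))
  →2  I(SIK(S(IK)))(KS(KK)(SIK(S(IK))))(I(K(KS))(SI(KK)(SS(II))))
  →3  SIK(S(IK))(KS(KK)(SIK(S(IK))))(I(K(KS))(SI(KK)(SS(II))))
  →4  I(S(IK))(K(S(IK)))(KS(KK)(SIK(S(IK))))(I(K(KS))(SI(KK)(SS(II))))
  →5  S(IK)(K(S(IK)))(KS(KK)(SIK(S(IK))))(I(K(KS))(SI(KK)(SS(II))))
  →6  IK(KS(KK)(SIK(S(IK))))(K(S(IK))(KS(KK)(SIK(S(IK)))))(I(K(KS))(SI(KK)(SS(II))))
  →7  K(KS(KK)(SIK(S(IK))))(K(S(IK))(KS(KK)(SIK(S(IK)))))(I(K(KS))(SI(KK)(SS(II))))
  →8  KS(KK)(SIK(S(IK)))(I(K(KS))(SI(KK)(SS(II))))
  →9  S(SIK(S(IK)))(I(K(KS))(SI(KK)(SS(II))))
  →10  S(I(S(IK))(K(S(IK))))(I(K(KS))(SI(KK)(SS(II))))
  →11  S(S(IK)(K(S(IK))))(I(K(KS))(SI(KK)(SS(II))))
  →12  S(SK(K(S(IK))))(I(K(KS))(SI(KK)(SS(II))))
  →13  S(SK(K(SK)))(I(K(KS))(SI(KK)(SS(II))))
  →14  S(SK(K(SK)))(K(KS)(SI(KK)(SS(II))))
  →15  S(SK(K(SK)))(KS)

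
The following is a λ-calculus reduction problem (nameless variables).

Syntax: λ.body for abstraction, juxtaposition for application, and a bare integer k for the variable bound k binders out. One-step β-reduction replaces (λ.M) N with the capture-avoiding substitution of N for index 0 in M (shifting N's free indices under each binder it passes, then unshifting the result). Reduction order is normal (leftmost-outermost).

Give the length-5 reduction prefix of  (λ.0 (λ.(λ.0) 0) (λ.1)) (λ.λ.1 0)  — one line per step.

Answer: after 5 steps: λ.λ.λ.1 0

Working:
  start: (λ.0 (λ.(λ.0) 0) (λ.1)) (λ.λ.1 0)
  →1  (λ.λ.1 0) (λ.(λ.0) 0) (λ.λ.λ.1 0)
  →2  (λ.(λ.(λ.0) 0) 0) (λ.λ.λ.1 0)
  →3  (λ.(λ.0) 0) (λ.λ.λ.1 0)
  →4  (λ.0) (λ.λ.λ.1 0)
  →5  λ.λ.λ.1 0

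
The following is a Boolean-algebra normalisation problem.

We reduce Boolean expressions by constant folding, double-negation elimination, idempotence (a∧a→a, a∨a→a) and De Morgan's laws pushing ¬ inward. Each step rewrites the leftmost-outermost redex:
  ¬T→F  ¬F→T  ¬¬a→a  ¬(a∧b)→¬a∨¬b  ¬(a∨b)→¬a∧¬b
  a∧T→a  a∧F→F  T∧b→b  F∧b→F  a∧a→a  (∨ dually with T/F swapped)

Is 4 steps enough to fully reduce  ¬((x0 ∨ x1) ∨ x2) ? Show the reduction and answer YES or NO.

  start: ¬((x0 ∨ x1) ∨ x2)
  step 1: ¬(x0 ∨ x1) ∧ ¬x2
  step 2: (¬x0 ∧ ¬x1) ∧ ¬x2

Answer: YES — reaches normal form (¬x0 ∧ ¬x1) ∧ ¬x2 in 2 ≤ 4 steps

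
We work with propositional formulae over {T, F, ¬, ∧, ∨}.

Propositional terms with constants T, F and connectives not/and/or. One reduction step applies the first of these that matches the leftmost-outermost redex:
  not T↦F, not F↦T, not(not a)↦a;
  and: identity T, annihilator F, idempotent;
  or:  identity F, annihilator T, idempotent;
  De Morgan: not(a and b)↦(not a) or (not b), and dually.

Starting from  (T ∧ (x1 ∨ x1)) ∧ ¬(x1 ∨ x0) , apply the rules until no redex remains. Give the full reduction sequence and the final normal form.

Answer: normal form = x1 ∧ (¬x1 ∧ ¬x0)  (in 3 steps)

Working:
  start: (T ∧ (x1 ∨ x1)) ∧ ¬(x1 ∨ x0)
  step 1: (x1 ∨ x1) ∧ ¬(x1 ∨ x0)
  step 2: x1 ∧ ¬(x1 ∨ x0)
  step 3: x1 ∧ (¬x1 ∧ ¬x0)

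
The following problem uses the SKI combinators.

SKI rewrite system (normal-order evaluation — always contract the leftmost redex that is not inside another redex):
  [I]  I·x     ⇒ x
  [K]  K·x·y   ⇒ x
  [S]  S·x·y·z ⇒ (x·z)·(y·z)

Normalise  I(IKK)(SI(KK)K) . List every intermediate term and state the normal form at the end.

  start: I(IKK)(SI(KK)K)
  →1  IKK(SI(KK)K)
  →2  KK(SI(KK)K)
  →3  K

Answer: normal form = K  (in 3 steps)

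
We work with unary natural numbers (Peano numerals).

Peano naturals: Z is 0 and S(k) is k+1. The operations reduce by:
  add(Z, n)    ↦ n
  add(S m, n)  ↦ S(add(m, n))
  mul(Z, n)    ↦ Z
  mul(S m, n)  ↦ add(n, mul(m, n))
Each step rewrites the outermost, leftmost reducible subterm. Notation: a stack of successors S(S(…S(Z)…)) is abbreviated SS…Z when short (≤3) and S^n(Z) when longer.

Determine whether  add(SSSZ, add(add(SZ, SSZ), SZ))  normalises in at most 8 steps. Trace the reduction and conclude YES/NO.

Answer: NO — after 8 steps the term is S(S(S(S(S(add(SZ, SZ)))))), not yet normal

Derivation:
  start: add(SSSZ, add(add(SZ, SSZ), SZ))
  step 1: S(add(SSZ, add(add(SZ, SSZ), SZ)))
  step 2: S(S(add(SZ, add(add(SZ, SSZ), SZ))))
  step 3: S(S(S(add(Z, add(add(SZ, SSZ), SZ)))))
  step 4: S(S(S(add(add(SZ, SSZ), SZ))))
  step 5: S(S(S(add(S(add(Z, SSZ)), SZ))))
  step 6: S(S(S(S(add(add(Z, SSZ), SZ)))))
  step 7: S(S(S(S(add(SSZ, SZ)))))
  step 8: S(S(S(S(S(add(SZ, SZ))))))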